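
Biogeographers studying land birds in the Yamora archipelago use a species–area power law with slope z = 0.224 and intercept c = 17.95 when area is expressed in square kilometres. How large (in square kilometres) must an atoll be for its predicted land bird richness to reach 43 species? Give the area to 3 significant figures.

43 = 17.95 × A^0.224  ⇒  A^0.224 = 43/17.95 = 2.396
ln A = ln(2.396) / 0.224 = 0.8736 / 0.224 = 3.9000
A = e^3.9000 ≈ 49.4 square kilometres

49.4 square kilometres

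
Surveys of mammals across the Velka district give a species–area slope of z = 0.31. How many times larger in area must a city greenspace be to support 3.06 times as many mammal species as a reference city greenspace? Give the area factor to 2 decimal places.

(A₂/A₁)^0.31 = 3.06, so A₂/A₁ = 3.06^(1/0.31) = 3.06^3.226
ln(A₂/A₁) = ln 3.06 / 0.31 = 1.1184 / 0.31 = 3.6078
A₂/A₁ = e^3.6078 ≈ 36.88

36.88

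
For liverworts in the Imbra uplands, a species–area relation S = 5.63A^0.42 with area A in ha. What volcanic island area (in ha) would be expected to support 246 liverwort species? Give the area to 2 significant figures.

246 = 5.63 × A^0.42  ⇒  A^0.42 = 246/5.63 = 43.69
ln A = ln(43.69) / 0.42 = 3.7772 / 0.42 = 8.9934
A = e^8.9934 ≈ 8050 ha

8000 ha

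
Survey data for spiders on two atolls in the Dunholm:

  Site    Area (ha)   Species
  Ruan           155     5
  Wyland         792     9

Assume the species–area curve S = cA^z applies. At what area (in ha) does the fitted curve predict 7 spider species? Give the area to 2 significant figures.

z = ln(9/5) / ln(792/155) = 0.5878 / 1.6311 = 0.3604
c = 5 / 155^0.3604 = 5 / 6.156 = 0.8122
A = (7/0.8122)^(1/0.3604) ⇒ ln A = ln(8.618)/0.3604 = 5.9772
A = e^5.9772 ≈ 394.3 ha

390 ha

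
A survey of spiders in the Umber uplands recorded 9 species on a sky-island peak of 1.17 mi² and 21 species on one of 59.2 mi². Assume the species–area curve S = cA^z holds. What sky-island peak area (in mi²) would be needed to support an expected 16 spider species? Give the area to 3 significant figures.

z = ln(21/9) / ln(59.2/1.17) = 0.8473 / 3.9239 = 0.2159
c = 9 / 1.17^0.2159 = 9 / 1.034 = 8.7
A = (16/8.7)^(1/0.2159) ⇒ ln A = ln(1.839)/0.2159 = 2.8216
A = e^2.8216 ≈ 16.8 mi²

16.8 mi²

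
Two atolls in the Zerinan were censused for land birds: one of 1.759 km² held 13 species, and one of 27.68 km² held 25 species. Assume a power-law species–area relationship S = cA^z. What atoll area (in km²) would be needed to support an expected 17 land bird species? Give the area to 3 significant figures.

5.45 km²

z = ln(25/13) / ln(27.68/1.759) = 0.6539 / 2.7560 = 0.2373
c = 13 / 1.759^0.2373 = 13 / 1.143 = 11.37
A = (17/11.37)^(1/0.2373) ⇒ ln A = ln(1.495)/0.2373 = 1.6953
A = e^1.6953 ≈ 5.449 km²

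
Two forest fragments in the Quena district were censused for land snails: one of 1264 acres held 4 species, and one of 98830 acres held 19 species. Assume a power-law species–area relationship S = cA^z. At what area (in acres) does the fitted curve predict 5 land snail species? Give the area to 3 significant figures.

z = ln(19/4) / ln(98830/1264) = 1.5581 / 4.3591 = 0.3574
c = 4 / 1264^0.3574 = 4 / 12.84 = 0.3114
A = (5/0.3114)^(1/0.3574) ⇒ ln A = ln(16.06)/0.3574 = 7.7663
A = e^7.7663 ≈ 2360 acres

2360 acres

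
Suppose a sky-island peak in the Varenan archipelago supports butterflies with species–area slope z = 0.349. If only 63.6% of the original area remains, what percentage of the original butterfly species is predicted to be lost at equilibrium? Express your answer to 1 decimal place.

S_new/S_old = (A_new/A_old)^z = 0.636^0.349
= exp(0.349 × ln 0.636) = exp(0.349 × -0.4526) = exp(-0.1579) ≈ 0.8539
Fraction lost = 1 − 0.8539 = 0.1461

14.6%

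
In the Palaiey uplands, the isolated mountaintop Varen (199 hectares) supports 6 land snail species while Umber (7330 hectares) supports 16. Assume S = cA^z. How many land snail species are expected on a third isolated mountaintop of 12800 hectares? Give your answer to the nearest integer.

19

z = ln(16/6) / ln(7330/199) = 0.9808 / 3.6064 = 0.2720
c = 6 / 199^0.2720 = 6 / 4.219 = 1.422
S₃ = 1.422 × 12800^0.2720 = 1.422 × 13.09 ≈ 18.62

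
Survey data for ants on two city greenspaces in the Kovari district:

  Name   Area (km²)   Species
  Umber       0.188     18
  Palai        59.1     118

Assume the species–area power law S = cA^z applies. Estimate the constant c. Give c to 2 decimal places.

z = ln(S₂/S₁) / ln(A₂/A₁) = ln(118/18) / ln(59.1/0.188) = 1.8803 / 5.7505 = 0.3270
c = S₁ / A₁^z = 18 / 0.188^0.3270 = 18 / 0.579 = 31.09

31.09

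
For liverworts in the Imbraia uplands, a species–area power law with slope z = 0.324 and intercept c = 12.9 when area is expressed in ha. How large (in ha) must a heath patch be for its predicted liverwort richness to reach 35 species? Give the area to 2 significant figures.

22 ha

35 = 12.9 × A^0.324  ⇒  A^0.324 = 35/12.9 = 2.713
ln A = ln(2.713) / 0.324 = 0.9981 / 0.324 = 3.0806
A = e^3.0806 ≈ 21.77 ha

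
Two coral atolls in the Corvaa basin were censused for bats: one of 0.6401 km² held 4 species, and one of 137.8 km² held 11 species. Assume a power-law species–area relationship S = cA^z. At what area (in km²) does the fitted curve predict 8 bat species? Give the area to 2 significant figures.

z = ln(11/4) / ln(137.8/0.6401) = 1.0116 / 5.3719 = 0.1883
c = 4 / 0.6401^0.1883 = 4 / 0.9194 = 4.351
A = (8/4.351)^(1/0.1883) ⇒ ln A = ln(1.839)/0.1883 = 3.2347
A = e^3.2347 ≈ 25.4 km²

25 km²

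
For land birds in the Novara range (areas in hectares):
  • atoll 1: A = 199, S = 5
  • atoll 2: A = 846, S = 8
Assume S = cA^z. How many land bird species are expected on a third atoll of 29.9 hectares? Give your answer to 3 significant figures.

2.70

z = ln(8/5) / ln(846/199) = 0.4700 / 1.4472 = 0.3248
c = 5 / 199^0.3248 = 5 / 5.579 = 0.8962
S₃ = 0.8962 × 29.9^0.3248 = 0.8962 × 3.015 ≈ 2.702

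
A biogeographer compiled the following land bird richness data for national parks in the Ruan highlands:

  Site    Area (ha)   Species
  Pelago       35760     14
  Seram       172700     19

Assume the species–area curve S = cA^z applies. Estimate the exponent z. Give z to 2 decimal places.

Taking logs: ln S = ln c + z ln A, so z = (ln S₂ − ln S₁)/(ln A₂ − ln A₁).
z = ln(19/14) / ln(172700/35760) = ln(1.357) / ln(4.829) = 0.3054 / 1.5747 = 0.1939

0.19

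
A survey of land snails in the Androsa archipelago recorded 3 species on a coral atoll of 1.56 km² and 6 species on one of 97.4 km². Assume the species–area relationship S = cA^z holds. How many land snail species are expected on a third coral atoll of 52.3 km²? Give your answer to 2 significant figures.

5.4

z = ln(6/3) / ln(97.4/1.56) = 0.6931 / 4.1341 = 0.1677
c = 3 / 1.56^0.1677 = 3 / 1.077 = 2.784
S₃ = 2.784 × 52.3^0.1677 = 2.784 × 1.941 ≈ 5.406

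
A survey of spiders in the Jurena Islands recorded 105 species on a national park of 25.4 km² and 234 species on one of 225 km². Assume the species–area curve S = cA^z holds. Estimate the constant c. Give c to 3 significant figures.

z = ln(S₂/S₁) / ln(A₂/A₁) = ln(234/105) / ln(225/25.4) = 0.8014 / 2.1814 = 0.3674
c = S₁ / A₁^z = 105 / 25.4^0.3674 = 105 / 3.282 = 32

32.0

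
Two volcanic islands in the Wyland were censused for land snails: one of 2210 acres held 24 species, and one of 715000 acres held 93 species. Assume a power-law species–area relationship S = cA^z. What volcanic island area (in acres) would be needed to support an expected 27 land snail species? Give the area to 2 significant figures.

3700 acres

z = ln(93/24) / ln(715000/2210) = 1.3545 / 5.7793 = 0.2344
c = 24 / 2210^0.2344 = 24 / 6.079 = 3.948
A = (27/3.948)^(1/0.2344) ⇒ ln A = ln(6.839)/0.2344 = 8.2033
A = e^8.2033 ≈ 3653 acres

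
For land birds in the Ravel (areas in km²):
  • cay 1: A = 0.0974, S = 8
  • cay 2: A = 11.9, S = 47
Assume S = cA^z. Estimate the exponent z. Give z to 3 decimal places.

0.368

Taking logs: ln S = ln c + z ln A, so z = (ln S₂ − ln S₁)/(ln A₂ − ln A₁).
z = ln(47/8) / ln(11.9/0.0974) = ln(5.875) / ln(122.2) = 1.7707 / 4.8055 = 0.3685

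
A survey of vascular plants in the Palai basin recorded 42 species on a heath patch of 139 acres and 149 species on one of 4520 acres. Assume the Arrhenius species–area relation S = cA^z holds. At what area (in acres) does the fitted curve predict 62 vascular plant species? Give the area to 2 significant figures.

z = ln(149/42) / ln(4520/139) = 1.2663 / 3.4818 = 0.3637
c = 42 / 139^0.3637 = 42 / 6.017 = 6.98
A = (62/6.98)^(1/0.3637) ⇒ ln A = ln(8.882)/0.3637 = 6.0054
A = e^6.0054 ≈ 405.6 acres

410 acres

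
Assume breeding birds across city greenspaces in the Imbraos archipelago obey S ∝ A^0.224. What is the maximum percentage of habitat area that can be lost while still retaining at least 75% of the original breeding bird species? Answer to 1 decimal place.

72.3%

Need (A_new/A_old)^0.224 = 0.75, so A_new/A_old = 0.75^(1/0.224) = 0.75^4.464
ln(A_new/A_old) = ln 0.75 / 0.224 = -0.2877 / 0.224 = -1.2843
A_new/A_old = e^-1.2843 ≈ 0.2768
Fraction that can be lost = 1 − 0.2768 = 0.7232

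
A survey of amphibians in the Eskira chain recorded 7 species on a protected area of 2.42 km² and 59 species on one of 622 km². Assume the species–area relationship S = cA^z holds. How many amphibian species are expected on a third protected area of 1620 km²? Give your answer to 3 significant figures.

z = ln(59/7) / ln(622/2.42) = 2.1316 / 5.5492 = 0.3841
c = 7 / 2.42^0.3841 = 7 / 1.404 = 4.985
S₃ = 4.985 × 1620^0.3841 = 4.985 × 17.1 ≈ 85.22

85.2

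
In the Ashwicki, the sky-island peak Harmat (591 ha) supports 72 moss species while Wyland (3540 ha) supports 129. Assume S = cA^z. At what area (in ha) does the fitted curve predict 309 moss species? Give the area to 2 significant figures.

z = ln(129/72) / ln(3540/591) = 0.5831 / 1.7901 = 0.3258
c = 72 / 591^0.3258 = 72 / 7.996 = 9.004
A = (309/9.004)^(1/0.3258) ⇒ ln A = ln(34.32)/0.3258 = 10.8533
A = e^10.8533 ≈ 51706 ha

52000 ha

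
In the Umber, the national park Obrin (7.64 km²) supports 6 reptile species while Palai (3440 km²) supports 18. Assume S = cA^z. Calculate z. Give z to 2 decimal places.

0.18

Taking logs: ln S = ln c + z ln A, so z = (ln S₂ − ln S₁)/(ln A₂ − ln A₁).
z = ln(18/6) / ln(3440/7.64) = ln(3) / ln(450.3) = 1.0986 / 6.1098 = 0.1798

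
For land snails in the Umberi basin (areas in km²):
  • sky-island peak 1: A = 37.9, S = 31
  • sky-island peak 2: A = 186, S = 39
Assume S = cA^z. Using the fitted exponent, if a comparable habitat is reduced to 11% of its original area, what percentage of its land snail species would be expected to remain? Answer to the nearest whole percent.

z = ln(39/31) / ln(186/37.9) = 0.2296 / 1.5908 = 0.1443
S_new/S_old = (A_new/A_old)^z = 0.11^0.1443 = exp(0.1443 × -2.2073) = 0.7272

73%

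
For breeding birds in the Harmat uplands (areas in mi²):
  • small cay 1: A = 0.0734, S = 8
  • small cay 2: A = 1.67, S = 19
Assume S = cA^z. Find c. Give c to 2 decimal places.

z = ln(S₂/S₁) / ln(A₂/A₁) = ln(19/8) / ln(1.67/0.0734) = 0.8650 / 3.1247 = 0.2768
c = S₁ / A₁^z = 8 / 0.0734^0.2768 = 8 / 0.4853 = 16.49

16.49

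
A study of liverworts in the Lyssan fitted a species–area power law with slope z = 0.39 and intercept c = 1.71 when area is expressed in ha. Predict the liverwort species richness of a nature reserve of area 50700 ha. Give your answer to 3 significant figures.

S = 1.71 × 50700^0.39
ln S = ln 1.71 + 0.39 × ln 50700 = 0.5365 + 0.39 × 10.8337 = 4.7616
S = e^4.7616 ≈ 116.9

117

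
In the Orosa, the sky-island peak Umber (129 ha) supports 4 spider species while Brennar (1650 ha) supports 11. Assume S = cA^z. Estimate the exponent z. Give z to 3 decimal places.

0.397

Taking logs: ln S = ln c + z ln A, so z = (ln S₂ − ln S₁)/(ln A₂ − ln A₁).
z = ln(11/4) / ln(1650/129) = ln(2.75) / ln(12.79) = 1.0116 / 2.5487 = 0.3969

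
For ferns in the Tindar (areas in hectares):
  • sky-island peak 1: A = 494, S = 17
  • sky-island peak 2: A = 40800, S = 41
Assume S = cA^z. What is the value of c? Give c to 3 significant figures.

z = ln(S₂/S₁) / ln(A₂/A₁) = ln(41/17) / ln(40800/494) = 0.8804 / 4.4139 = 0.1995
c = S₁ / A₁^z = 17 / 494^0.1995 = 17 / 3.446 = 4.934

4.93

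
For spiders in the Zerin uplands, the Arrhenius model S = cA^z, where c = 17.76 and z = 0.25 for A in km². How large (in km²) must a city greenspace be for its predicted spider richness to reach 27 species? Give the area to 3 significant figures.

27 = 17.76 × A^0.25  ⇒  A^0.25 = 27/17.76 = 1.52
ln A = ln(1.52) / 0.25 = 0.4189 / 0.25 = 1.6756
A = e^1.6756 ≈ 5.342 km²

5.34 km²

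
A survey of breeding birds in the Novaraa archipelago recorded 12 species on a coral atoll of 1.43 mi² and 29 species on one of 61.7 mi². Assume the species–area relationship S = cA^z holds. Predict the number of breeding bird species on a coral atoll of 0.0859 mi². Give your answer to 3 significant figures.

6.21

z = ln(29/12) / ln(61.7/1.43) = 0.8824 / 3.7646 = 0.2344
c = 12 / 1.43^0.2344 = 12 / 1.087 = 11.03
S₃ = 11.03 × 0.0859^0.2344 = 11.03 × 0.5625 ≈ 6.207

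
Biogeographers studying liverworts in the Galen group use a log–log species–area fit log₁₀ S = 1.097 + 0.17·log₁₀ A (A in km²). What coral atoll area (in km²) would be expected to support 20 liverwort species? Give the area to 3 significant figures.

15.9 km²

20 = 12.5 × A^0.17  ⇒  A^0.17 = 20/12.5 = 1.6
ln A = ln(1.6) / 0.17 = 0.4698 / 0.17 = 2.7635
A = e^2.7635 ≈ 15.86 km²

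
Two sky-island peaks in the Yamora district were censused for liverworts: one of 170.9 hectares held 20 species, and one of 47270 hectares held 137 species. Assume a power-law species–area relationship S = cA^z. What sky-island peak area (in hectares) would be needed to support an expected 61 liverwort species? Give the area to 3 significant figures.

z = ln(137/20) / ln(47270/170.9) = 1.9242 / 5.6226 = 0.3422
c = 20 / 170.9^0.3422 = 20 / 5.809 = 3.443
A = (61/3.443)^(1/0.3422) ⇒ ln A = ln(17.72)/0.3422 = 8.3995
A = e^8.3995 ≈ 4445 hectares

4440 hectares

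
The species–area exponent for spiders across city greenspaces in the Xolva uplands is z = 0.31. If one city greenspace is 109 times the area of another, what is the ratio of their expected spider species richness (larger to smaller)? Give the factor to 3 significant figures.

4.28

S₂/S₁ = (A₂/A₁)^z = 109^0.31
ln(S₂/S₁) = 0.31 × ln 109 = 0.31 × 4.6913 = 1.4543
S₂/S₁ = e^1.4543 ≈ 4.282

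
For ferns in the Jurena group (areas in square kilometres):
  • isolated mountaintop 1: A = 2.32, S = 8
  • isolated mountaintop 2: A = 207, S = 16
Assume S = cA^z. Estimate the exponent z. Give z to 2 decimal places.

0.15

Taking logs: ln S = ln c + z ln A, so z = (ln S₂ − ln S₁)/(ln A₂ − ln A₁).
z = ln(16/8) / ln(207/2.32) = ln(2) / ln(89.22) = 0.6931 / 4.4912 = 0.1543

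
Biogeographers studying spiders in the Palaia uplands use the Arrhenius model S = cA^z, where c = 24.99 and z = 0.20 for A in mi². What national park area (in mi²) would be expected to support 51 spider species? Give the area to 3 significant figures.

35.4 mi²

51 = 24.99 × A^0.2  ⇒  A^0.2 = 51/24.99 = 2.041
ln A = ln(2.041) / 0.2 = 0.7133 / 0.2 = 3.5667
A = e^3.5667 ≈ 35.4 mi²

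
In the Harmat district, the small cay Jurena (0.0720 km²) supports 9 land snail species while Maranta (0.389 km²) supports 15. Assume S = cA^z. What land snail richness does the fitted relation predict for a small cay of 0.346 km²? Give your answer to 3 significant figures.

z = ln(15/9) / ln(0.389/0.072) = 0.5108 / 1.6869 = 0.3028
c = 9 / 0.072^0.3028 = 9 / 0.4508 = 19.96
S₃ = 19.96 × 0.346^0.3028 = 19.96 × 0.7251 ≈ 14.48

14.5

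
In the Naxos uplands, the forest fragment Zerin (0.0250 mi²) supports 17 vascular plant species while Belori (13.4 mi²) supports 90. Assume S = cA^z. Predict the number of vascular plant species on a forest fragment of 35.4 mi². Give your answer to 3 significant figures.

116

z = ln(90/17) / ln(13.4/0.025) = 1.6666 / 6.2841 = 0.2652
c = 17 / 0.025^0.2652 = 17 / 0.3759 = 45.22
S₃ = 45.22 × 35.4^0.2652 = 45.22 × 2.575 ≈ 116.4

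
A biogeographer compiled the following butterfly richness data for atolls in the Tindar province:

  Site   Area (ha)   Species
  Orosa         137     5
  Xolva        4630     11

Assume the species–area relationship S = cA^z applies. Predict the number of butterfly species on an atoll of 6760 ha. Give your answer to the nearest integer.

z = ln(11/5) / ln(4630/137) = 0.7885 / 3.5203 = 0.2240
c = 5 / 137^0.2240 = 5 / 3.01 = 1.661
S₃ = 1.661 × 6760^0.2240 = 1.661 × 7.208 ≈ 11.97

12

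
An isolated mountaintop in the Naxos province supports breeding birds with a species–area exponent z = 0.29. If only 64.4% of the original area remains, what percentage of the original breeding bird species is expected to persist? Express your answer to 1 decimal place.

S_new/S_old = (A_new/A_old)^z = 0.644^0.29
= exp(0.29 × ln 0.644) = exp(0.29 × -0.4401) = exp(-0.1276) ≈ 0.8802

88.0%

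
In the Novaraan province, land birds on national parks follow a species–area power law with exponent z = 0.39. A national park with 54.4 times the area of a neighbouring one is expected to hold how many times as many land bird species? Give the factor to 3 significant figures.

4.75

S₂/S₁ = (A₂/A₁)^z = 54.4^0.39
ln(S₂/S₁) = 0.39 × ln 54.4 = 0.39 × 3.9964 = 1.5586
S₂/S₁ = e^1.5586 ≈ 4.752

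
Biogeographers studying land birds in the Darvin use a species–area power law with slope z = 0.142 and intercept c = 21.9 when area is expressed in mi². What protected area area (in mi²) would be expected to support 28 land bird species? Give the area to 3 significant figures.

5.64 mi²

28 = 21.9 × A^0.142  ⇒  A^0.142 = 28/21.9 = 1.279
ln A = ln(1.279) / 0.142 = 0.2457 / 0.142 = 1.7304
A = e^1.7304 ≈ 5.643 mi²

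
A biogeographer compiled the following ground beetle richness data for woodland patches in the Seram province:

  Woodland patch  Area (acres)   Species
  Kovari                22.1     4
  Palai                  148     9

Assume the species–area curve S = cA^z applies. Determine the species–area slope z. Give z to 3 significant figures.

Taking logs: ln S = ln c + z ln A, so z = (ln S₂ − ln S₁)/(ln A₂ − ln A₁).
z = ln(9/4) / ln(148/22.1) = ln(2.25) / ln(6.697) = 0.8109 / 1.9016 = 0.4264

0.426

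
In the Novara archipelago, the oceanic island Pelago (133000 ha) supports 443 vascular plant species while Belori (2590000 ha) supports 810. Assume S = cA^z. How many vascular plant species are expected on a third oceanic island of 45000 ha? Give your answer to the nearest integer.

z = ln(810/443) / ln(2590000/133000) = 0.6035 / 2.9691 = 0.2033
c = 443 / 133000^0.2033 = 443 / 11 = 40.27
S₃ = 40.27 × 45000^0.2033 = 40.27 × 8.826 ≈ 355.4

355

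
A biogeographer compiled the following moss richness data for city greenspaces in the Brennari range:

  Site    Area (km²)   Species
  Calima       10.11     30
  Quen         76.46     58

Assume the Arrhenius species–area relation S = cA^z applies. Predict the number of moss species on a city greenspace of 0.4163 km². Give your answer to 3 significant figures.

z = ln(58/30) / ln(76.46/10.11) = 0.6592 / 2.0232 = 0.3258
c = 30 / 10.11^0.3258 = 30 / 2.125 = 14.12
S₃ = 14.12 × 0.4163^0.3258 = 14.12 × 0.7516 ≈ 10.61

10.6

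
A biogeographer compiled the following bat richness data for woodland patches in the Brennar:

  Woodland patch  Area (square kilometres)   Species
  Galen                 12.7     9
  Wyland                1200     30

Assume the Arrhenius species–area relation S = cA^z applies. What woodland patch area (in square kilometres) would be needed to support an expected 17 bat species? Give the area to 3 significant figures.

140 square kilometres

z = ln(30/9) / ln(1200/12.7) = 1.2040 / 4.5485 = 0.2647
c = 9 / 12.7^0.2647 = 9 / 1.96 = 4.593
A = (17/4.593)^(1/0.2647) ⇒ ln A = ln(3.702)/0.2647 = 4.9443
A = e^4.9443 ≈ 140.4 square kilometres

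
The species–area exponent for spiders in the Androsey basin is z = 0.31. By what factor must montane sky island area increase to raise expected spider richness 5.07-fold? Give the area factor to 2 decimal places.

188.03

(A₂/A₁)^0.31 = 5.07, so A₂/A₁ = 5.07^(1/0.31) = 5.07^3.226
ln(A₂/A₁) = ln 5.07 / 0.31 = 1.6233 / 0.31 = 5.2366
A₂/A₁ = e^5.2366 ≈ 188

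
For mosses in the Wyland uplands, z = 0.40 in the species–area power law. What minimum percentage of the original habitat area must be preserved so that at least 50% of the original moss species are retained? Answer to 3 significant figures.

17.7%

Need (A_new/A_old)^0.4 = 0.5, so A_new/A_old = 0.5^(1/0.4) = 0.5^2.5
ln(A_new/A_old) = ln 0.5 / 0.4 = -0.6931 / 0.4 = -1.7329
A_new/A_old = e^-1.7329 ≈ 0.1768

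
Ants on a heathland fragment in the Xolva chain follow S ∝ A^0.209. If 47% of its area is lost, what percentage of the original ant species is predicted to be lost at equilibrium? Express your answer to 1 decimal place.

12.4%

S_new/S_old = (A_new/A_old)^z = 0.53^0.209
= exp(0.209 × ln 0.53) = exp(0.209 × -0.6349) = exp(-0.1327) ≈ 0.8757
Fraction lost = 1 − 0.8757 = 0.1243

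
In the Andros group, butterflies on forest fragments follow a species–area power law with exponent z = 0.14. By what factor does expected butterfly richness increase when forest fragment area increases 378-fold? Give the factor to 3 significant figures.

2.30

S₂/S₁ = (A₂/A₁)^z = 378^0.14
ln(S₂/S₁) = 0.14 × ln 378 = 0.14 × 5.9349 = 0.8309
S₂/S₁ = e^0.8309 ≈ 2.295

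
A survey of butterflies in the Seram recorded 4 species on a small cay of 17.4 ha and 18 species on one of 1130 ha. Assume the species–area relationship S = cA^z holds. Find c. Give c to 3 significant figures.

z = ln(S₂/S₁) / ln(A₂/A₁) = ln(18/4) / ln(1130/17.4) = 1.5041 / 4.1735 = 0.3604
c = S₁ / A₁^z = 4 / 17.4^0.3604 = 4 / 2.799 = 1.429

1.43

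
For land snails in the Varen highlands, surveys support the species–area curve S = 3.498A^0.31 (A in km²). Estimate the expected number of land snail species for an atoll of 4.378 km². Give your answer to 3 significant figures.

S = 3.498 × 4.378^0.31
ln S = ln 3.498 + 0.31 × ln 4.378 = 1.2522 + 0.31 × 1.4766 = 1.7099
S = e^1.7099 ≈ 5.529

5.53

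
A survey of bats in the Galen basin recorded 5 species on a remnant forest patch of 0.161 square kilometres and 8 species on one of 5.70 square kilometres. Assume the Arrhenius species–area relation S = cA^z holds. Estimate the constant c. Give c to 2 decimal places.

z = ln(S₂/S₁) / ln(A₂/A₁) = ln(8/5) / ln(5.7/0.161) = 0.4700 / 3.5668 = 0.1318
c = S₁ / A₁^z = 5 / 0.161^0.1318 = 5 / 0.7861 = 6.36

6.36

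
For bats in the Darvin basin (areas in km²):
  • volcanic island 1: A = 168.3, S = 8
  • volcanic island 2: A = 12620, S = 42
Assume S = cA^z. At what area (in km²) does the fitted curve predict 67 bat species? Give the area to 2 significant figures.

z = ln(42/8) / ln(12620/168.3) = 1.6582 / 4.3173 = 0.3841
c = 8 / 168.3^0.3841 = 8 / 7.162 = 1.117
A = (67/1.117)^(1/0.3841) ⇒ ln A = ln(59.98)/0.3841 = 10.6590
A = e^10.6590 ≈ 42572 km²

43000 km²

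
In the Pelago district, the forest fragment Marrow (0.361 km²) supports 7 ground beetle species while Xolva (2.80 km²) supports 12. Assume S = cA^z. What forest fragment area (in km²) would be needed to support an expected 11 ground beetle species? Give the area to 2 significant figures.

z = ln(12/7) / ln(2.8/0.361) = 0.5390 / 2.0485 = 0.2631
c = 7 / 0.361^0.2631 = 7 / 0.7648 = 9.152
A = (11/9.152)^(1/0.2631) ⇒ ln A = ln(1.202)/0.2631 = 0.6989
A = e^0.6989 ≈ 2.012 km²

2.0 km²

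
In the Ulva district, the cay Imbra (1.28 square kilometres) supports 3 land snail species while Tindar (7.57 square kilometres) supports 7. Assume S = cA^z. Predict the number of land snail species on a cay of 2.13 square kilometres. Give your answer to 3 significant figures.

3.82

z = ln(7/3) / ln(7.57/1.28) = 0.8473 / 1.7773 = 0.4767
c = 3 / 1.28^0.4767 = 3 / 1.125 = 2.667
S₃ = 2.667 × 2.13^0.4767 = 2.667 × 1.434 ≈ 3.824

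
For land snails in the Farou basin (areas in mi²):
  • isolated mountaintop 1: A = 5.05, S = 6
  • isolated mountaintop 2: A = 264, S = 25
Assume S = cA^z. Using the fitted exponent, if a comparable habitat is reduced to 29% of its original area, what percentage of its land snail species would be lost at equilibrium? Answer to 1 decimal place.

z = ln(25/6) / ln(264/5.05) = 1.4271 / 3.9566 = 0.3607
S_new/S_old = (A_new/A_old)^z = 0.29^0.3607 = exp(0.3607 × -1.2379) = 0.6399
Fraction lost = 1 − 0.6399 = 0.3601

36.0%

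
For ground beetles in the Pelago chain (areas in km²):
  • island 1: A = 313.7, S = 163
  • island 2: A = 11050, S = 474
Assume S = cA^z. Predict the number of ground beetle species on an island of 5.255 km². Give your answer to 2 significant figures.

48

z = ln(474/163) / ln(11050/313.7) = 1.0675 / 3.5617 = 0.2997
c = 163 / 313.7^0.2997 = 163 / 5.6 = 29.11
S₃ = 29.11 × 5.255^0.2997 = 29.11 × 1.644 ≈ 47.86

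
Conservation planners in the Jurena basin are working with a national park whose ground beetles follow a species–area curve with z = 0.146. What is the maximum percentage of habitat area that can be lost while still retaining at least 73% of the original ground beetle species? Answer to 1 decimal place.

88.4%

Need (A_new/A_old)^0.146 = 0.73, so A_new/A_old = 0.73^(1/0.146) = 0.73^6.849
ln(A_new/A_old) = ln 0.73 / 0.146 = -0.3147 / 0.146 = -2.1556
A_new/A_old = e^-2.1556 ≈ 0.1158
Fraction that can be lost = 1 − 0.1158 = 0.8842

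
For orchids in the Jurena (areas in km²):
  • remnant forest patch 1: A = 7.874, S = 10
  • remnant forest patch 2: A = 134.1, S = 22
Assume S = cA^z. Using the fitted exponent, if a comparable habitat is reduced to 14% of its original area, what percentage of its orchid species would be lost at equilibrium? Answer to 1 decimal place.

42.1%

z = ln(22/10) / ln(134.1/7.874) = 0.7885 / 2.8350 = 0.2781
S_new/S_old = (A_new/A_old)^z = 0.14^0.2781 = exp(0.2781 × -1.9661) = 0.5788
Fraction lost = 1 − 0.5788 = 0.4212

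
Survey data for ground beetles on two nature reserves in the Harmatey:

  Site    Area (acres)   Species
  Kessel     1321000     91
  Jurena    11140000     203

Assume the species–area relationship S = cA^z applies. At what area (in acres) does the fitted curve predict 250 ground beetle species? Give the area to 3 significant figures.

19400000 acres

z = ln(203/91) / ln(11140000/1321000) = 0.8023 / 2.1322 = 0.3763
c = 91 / 1321000^0.3763 = 91 / 201.1 = 0.4526
A = (250/0.4526)^(1/0.3763) ⇒ ln A = ln(552.4)/0.3763 = 16.7795
A = e^16.7795 ≈ 19374510 acres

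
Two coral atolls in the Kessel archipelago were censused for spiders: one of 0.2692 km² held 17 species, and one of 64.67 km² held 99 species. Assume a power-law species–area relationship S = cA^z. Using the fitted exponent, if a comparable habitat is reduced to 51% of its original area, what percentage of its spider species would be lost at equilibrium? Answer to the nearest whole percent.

19%

z = ln(99/17) / ln(64.67/0.2692) = 1.7619 / 5.4816 = 0.3214
S_new/S_old = (A_new/A_old)^z = 0.51^0.3214 = exp(0.3214 × -0.6733) = 0.8054
Fraction lost = 1 − 0.8054 = 0.1946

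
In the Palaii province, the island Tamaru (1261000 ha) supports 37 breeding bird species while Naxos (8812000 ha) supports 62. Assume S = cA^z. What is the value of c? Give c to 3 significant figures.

0.888

z = ln(S₂/S₁) / ln(A₂/A₁) = ln(62/37) / ln(8812000/1261000) = 0.5162 / 1.9442 = 0.2655
c = S₁ / A₁^z = 37 / 1261000^0.2655 = 37 / 41.67 = 0.8879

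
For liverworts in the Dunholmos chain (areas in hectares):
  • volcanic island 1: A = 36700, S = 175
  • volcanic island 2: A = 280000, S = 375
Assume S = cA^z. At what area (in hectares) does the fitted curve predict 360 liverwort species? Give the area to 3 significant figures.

251000 hectares

z = ln(375/175) / ln(280000/36700) = 0.7621 / 2.0320 = 0.3751
c = 175 / 36700^0.3751 = 175 / 51.53 = 3.396
A = (360/3.396)^(1/0.3751) ⇒ ln A = ln(106)/0.3751 = 12.4337
A = e^12.4337 ≈ 251125 hectares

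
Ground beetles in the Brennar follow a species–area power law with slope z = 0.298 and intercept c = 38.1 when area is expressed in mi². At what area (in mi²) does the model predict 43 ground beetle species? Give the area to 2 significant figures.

1.5 mi²

43 = 38.1 × A^0.298  ⇒  A^0.298 = 43/38.1 = 1.129
ln A = ln(1.129) / 0.298 = 0.1210 / 0.298 = 0.4060
A = e^0.4060 ≈ 1.501 mi²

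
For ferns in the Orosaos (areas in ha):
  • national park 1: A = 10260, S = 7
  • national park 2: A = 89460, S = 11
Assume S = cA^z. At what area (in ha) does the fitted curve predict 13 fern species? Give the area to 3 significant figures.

199000 ha

z = ln(11/7) / ln(89460/10260) = 0.4520 / 2.1655 = 0.2087
c = 7 / 10260^0.2087 = 7 / 6.874 = 1.018
A = (13/1.018)^(1/0.2087) ⇒ ln A = ln(12.77)/0.2087 = 12.2019
A = e^12.2019 ≈ 199174 ha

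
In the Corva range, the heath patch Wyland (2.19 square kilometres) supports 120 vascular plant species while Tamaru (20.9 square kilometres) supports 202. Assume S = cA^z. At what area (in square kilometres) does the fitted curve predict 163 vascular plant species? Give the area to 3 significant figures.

z = ln(202/120) / ln(20.9/2.19) = 0.5208 / 2.2558 = 0.2309
c = 120 / 2.19^0.2309 = 120 / 1.198 = 100.1
A = (163/100.1)^(1/0.2309) ⇒ ln A = ln(1.628)/0.2309 = 2.1105
A = e^2.1105 ≈ 8.253 square kilometres

8.25 square kilometres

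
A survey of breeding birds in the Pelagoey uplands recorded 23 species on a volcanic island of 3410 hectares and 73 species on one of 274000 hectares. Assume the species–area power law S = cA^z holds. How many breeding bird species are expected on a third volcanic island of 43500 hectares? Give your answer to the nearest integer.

z = ln(73/23) / ln(274000/3410) = 1.1550 / 4.3864 = 0.2633
c = 23 / 3410^0.2633 = 23 / 8.515 = 2.701
S₃ = 2.701 × 43500^0.2633 = 2.701 × 16.65 ≈ 44.96

45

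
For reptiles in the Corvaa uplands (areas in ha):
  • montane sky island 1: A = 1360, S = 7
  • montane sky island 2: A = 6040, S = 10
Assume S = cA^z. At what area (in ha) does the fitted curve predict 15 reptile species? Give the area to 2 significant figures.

33000 ha

z = ln(10/7) / ln(6040/1360) = 0.3567 / 1.4909 = 0.2392
c = 7 / 1360^0.2392 = 7 / 5.619 = 1.246
A = (15/1.246)^(1/0.2392) ⇒ ln A = ln(12.04)/0.2392 = 10.4010
A = e^10.4010 ≈ 32893 ha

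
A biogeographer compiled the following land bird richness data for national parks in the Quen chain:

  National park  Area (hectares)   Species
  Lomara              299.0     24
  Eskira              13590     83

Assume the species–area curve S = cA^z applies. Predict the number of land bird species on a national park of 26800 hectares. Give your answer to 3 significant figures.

z = ln(83/24) / ln(13590/299) = 1.2408 / 3.8166 = 0.3251
c = 24 / 299^0.3251 = 24 / 6.38 = 3.762
S₃ = 3.762 × 26800^0.3251 = 3.762 × 27.52 ≈ 103.5

104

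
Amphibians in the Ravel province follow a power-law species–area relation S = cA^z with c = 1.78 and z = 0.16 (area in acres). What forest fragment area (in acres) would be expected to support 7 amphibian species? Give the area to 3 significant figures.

5210 acres

7 = 1.78 × A^0.16  ⇒  A^0.16 = 7/1.78 = 3.933
ln A = ln(3.933) / 0.16 = 1.3693 / 0.16 = 8.5581
A = e^8.5581 ≈ 5209 acres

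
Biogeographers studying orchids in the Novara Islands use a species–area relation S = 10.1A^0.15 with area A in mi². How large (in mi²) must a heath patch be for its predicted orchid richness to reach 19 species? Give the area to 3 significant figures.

19 = 10.1 × A^0.15  ⇒  A^0.15 = 19/10.1 = 1.881
ln A = ln(1.881) / 0.15 = 0.6319 / 0.15 = 4.2127
A = e^4.2127 ≈ 67.54 mi²

67.5 mi²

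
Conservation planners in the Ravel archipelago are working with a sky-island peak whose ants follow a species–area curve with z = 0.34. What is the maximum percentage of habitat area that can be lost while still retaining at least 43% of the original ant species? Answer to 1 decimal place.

91.6%

Need (A_new/A_old)^0.34 = 0.43, so A_new/A_old = 0.43^(1/0.34) = 0.43^2.941
ln(A_new/A_old) = ln 0.43 / 0.34 = -0.8440 / 0.34 = -2.4823
A_new/A_old = e^-2.4823 ≈ 0.08355
Fraction that can be lost = 1 − 0.08355 = 0.9164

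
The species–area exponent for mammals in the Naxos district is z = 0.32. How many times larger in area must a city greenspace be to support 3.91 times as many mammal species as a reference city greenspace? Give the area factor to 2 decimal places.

(A₂/A₁)^0.32 = 3.91, so A₂/A₁ = 3.91^(1/0.32) = 3.91^3.125
ln(A₂/A₁) = ln 3.91 / 0.32 = 1.3635 / 0.32 = 4.2611
A₂/A₁ = e^4.2611 ≈ 70.88

70.88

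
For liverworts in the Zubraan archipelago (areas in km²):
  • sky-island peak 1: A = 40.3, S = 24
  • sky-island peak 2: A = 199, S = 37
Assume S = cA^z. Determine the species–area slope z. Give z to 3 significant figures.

Taking logs: ln S = ln c + z ln A, so z = (ln S₂ − ln S₁)/(ln A₂ − ln A₁).
z = ln(37/24) / ln(199/40.3) = ln(1.542) / ln(4.938) = 0.4329 / 1.5970 = 0.2711

0.271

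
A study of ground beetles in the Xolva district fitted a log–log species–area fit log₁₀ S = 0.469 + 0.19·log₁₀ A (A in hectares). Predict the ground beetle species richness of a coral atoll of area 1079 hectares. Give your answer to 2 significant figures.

11

S = 2.944 × 1079^0.19
ln S = ln 2.944 + 0.19 × ln 1079 = 1.0799 + 0.19 × 6.9838 = 2.4068
S = e^2.4068 ≈ 11.1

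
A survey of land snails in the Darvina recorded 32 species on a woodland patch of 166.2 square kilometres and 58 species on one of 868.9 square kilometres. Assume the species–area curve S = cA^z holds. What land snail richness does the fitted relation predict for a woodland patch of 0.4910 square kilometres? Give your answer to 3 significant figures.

z = ln(58/32) / ln(868.9/166.2) = 0.5947 / 1.6540 = 0.3595
c = 32 / 166.2^0.3595 = 32 / 6.287 = 5.09
S₃ = 5.09 × 0.491^0.3595 = 5.09 × 0.7743 ≈ 3.941

3.94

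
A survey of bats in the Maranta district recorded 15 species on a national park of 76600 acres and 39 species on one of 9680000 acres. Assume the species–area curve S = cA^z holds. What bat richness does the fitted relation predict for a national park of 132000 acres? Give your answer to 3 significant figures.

z = ln(39/15) / ln(9680000/76600) = 0.9555 / 4.8392 = 0.1975
c = 15 / 76600^0.1975 = 15 / 9.213 = 1.628
S₃ = 1.628 × 132000^0.1975 = 1.628 × 10.26 ≈ 16.7

16.7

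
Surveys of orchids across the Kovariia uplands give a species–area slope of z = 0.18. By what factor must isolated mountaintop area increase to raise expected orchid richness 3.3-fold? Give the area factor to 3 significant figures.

(A₂/A₁)^0.18 = 3.3, so A₂/A₁ = 3.3^(1/0.18) = 3.3^5.556
ln(A₂/A₁) = ln 3.3 / 0.18 = 1.1939 / 0.18 = 6.6329
A₂/A₁ = e^6.6329 ≈ 759.7

760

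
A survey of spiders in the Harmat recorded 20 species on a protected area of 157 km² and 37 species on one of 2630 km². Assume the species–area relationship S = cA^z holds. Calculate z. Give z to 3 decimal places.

0.218

Taking logs: ln S = ln c + z ln A, so z = (ln S₂ − ln S₁)/(ln A₂ − ln A₁).
z = ln(37/20) / ln(2630/157) = ln(1.85) / ln(16.75) = 0.6152 / 2.8185 = 0.2183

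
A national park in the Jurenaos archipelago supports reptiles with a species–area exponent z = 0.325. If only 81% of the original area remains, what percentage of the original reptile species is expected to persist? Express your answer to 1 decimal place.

93.4%

S_new/S_old = (A_new/A_old)^z = 0.81^0.325
= exp(0.325 × ln 0.81) = exp(0.325 × -0.2107) = exp(-0.0685) ≈ 0.9338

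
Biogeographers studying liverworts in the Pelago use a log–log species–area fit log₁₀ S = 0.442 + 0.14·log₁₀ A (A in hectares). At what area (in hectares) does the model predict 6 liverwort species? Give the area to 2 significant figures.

250 hectares

6 = 2.767 × A^0.14  ⇒  A^0.14 = 6/2.767 = 2.168
ln A = ln(2.168) / 0.14 = 0.7740 / 0.14 = 5.5287
A = e^5.5287 ≈ 251.8 hectares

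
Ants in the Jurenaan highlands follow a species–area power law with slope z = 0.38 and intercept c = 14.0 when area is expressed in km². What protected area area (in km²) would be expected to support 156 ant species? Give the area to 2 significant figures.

570 km²

156 = 14 × A^0.38  ⇒  A^0.38 = 156/14 = 11.14
ln A = ln(11.14) / 0.38 = 2.4108 / 0.38 = 6.3442
A = e^6.3442 ≈ 569.2 km²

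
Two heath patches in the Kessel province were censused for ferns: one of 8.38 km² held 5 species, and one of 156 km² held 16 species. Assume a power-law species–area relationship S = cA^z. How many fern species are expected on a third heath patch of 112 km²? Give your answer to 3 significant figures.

z = ln(16/5) / ln(156/8.38) = 1.1632 / 2.9240 = 0.3978
c = 5 / 8.38^0.3978 = 5 / 2.329 = 2.146
S₃ = 2.146 × 112^0.3978 = 2.146 × 6.534 ≈ 14.02

14.0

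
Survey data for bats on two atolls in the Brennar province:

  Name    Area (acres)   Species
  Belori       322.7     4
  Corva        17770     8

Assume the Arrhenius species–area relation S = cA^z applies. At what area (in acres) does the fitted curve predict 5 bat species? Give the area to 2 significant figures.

1200 acres

z = ln(8/4) / ln(17770/322.7) = 0.6931 / 4.0085 = 0.1729
c = 4 / 322.7^0.1729 = 4 / 2.715 = 1.473
A = (5/1.473)^(1/0.1729) ⇒ ln A = ln(3.394)/0.1729 = 7.0672
A = e^7.0672 ≈ 1173 acres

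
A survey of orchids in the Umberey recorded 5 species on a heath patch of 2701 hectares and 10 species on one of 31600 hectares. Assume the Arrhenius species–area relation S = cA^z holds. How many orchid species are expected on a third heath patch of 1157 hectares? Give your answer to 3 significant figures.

3.94

z = ln(10/5) / ln(31600/2701) = 0.6931 / 2.4595 = 0.2818
c = 5 / 2701^0.2818 = 5 / 9.27 = 0.5394
S₃ = 0.5394 × 1157^0.2818 = 0.5394 × 7.3 ≈ 3.937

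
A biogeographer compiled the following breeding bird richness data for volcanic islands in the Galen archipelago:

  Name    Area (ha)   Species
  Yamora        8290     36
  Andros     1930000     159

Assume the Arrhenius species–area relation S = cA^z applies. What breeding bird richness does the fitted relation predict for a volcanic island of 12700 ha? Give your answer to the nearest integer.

40

z = ln(159/36) / ln(1930000/8290) = 1.4854 / 5.4502 = 0.2725
c = 36 / 8290^0.2725 = 36 / 11.69 = 3.079
S₃ = 3.079 × 12700^0.2725 = 3.079 × 13.14 ≈ 40.44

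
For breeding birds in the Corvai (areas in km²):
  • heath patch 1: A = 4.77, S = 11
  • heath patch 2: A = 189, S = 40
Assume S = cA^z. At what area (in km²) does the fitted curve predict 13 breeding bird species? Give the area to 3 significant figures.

z = ln(40/11) / ln(189/4.77) = 1.2910 / 3.6794 = 0.3509
c = 11 / 4.77^0.3509 = 11 / 1.73 = 6.358
A = (13/6.358)^(1/0.3509) ⇒ ln A = ln(2.045)/0.3509 = 2.0385
A = e^2.0385 ≈ 7.679 km²

7.68 km²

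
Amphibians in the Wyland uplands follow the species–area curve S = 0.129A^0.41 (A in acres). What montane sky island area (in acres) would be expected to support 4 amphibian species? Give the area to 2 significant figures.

4 = 0.129 × A^0.41  ⇒  A^0.41 = 4/0.129 = 31.01
ln A = ln(31.01) / 0.41 = 3.4342 / 0.41 = 8.3762
A = e^8.3762 ≈ 4342 acres

4300 acres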